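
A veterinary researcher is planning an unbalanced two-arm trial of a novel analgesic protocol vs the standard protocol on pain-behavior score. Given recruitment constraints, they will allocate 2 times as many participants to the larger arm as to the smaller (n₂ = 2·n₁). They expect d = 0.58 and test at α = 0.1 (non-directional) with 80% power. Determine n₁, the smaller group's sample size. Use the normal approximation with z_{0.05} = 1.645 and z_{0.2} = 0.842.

n₁ = 28

With allocation ratio k = n₂/n₁ = 2, Var(x̄₁−x̄₂) = σ²(1/n₁ + 1/(k·n₁)) = σ²·(k+1)/(k·n₁).
So n₁ = (1 + 1/k)·((z_{α/2} + z_β)/d)² = 1.500 × (2.487/0.58)².
n₁ = 1.500 × 18.39 = 27.6.
Round up: n₁ = 28, giving n₂ = 2 × 28 = 56.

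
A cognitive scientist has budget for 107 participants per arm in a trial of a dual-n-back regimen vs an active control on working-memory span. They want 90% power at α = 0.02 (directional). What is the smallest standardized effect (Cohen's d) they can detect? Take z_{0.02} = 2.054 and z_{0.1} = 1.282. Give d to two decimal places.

d_min ≈ 0.46

For two independent groups of n = 107 each: d_min = (z_{α} + z_β)·√(2/n).
z-sum = 2.054 + 1.282 = 3.336.
d_min = 3.336 × √(2/107) = 3.336 × 0.1367 = 0.456.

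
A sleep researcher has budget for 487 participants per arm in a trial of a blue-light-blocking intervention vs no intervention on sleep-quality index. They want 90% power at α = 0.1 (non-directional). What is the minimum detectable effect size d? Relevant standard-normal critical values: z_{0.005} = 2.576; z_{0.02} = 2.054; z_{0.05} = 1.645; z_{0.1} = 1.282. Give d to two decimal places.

For two independent groups of n = 487 each: d_min = (z_{α/2} + z_β)·√(2/n).
z-sum = 1.645 + 1.282 = 2.927.
d_min = 2.927 × √(2/487) = 2.927 × 0.0641 = 0.188.

d_min ≈ 0.19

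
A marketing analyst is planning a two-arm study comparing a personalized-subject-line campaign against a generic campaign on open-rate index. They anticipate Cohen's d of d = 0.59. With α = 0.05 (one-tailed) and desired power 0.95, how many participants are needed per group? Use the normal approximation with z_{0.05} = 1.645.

n = 63 per group

For two independent groups with equal n: n = 2·((z_{α} + z_β) / d)².
z_{α} + z_β = 1.645 + 1.645 = 3.290.
n = 2 × (3.290 / 0.59)² = 2 × 5.576² = 2 × 31.09 = 62.2.
Round up to the next whole participant.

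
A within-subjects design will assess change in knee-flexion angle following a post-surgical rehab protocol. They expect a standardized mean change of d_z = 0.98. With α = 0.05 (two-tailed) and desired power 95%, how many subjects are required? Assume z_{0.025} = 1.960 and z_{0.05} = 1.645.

For a paired (one-sample on differences) test: n = ((z_{α/2} + z_β) / d)².
z_{α/2} + z_β = 1.960 + 1.645 = 3.605.
n = (3.605 / 0.98)² = 3.679² = 13.53.
Round up.

n = 14 pairs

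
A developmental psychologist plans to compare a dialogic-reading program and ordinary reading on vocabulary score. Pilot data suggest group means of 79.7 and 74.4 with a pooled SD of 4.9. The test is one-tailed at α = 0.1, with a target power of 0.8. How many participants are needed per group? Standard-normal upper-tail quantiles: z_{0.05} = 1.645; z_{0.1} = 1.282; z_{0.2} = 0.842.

n = 8 per group

Cohen's d = |M₁ − M₂| / SD_pooled = |79.7 − 74.4| / 4.9 = 5.3 / 4.9 = 1.082.
For two independent groups with equal n: n = 2·((z_{α} + z_β) / d)².
z_{α} + z_β = 1.282 + 0.842 = 2.124.
n = 2 × (2.124 / 1.082)² = 2 × 1.963² = 2 × 3.85 = 7.7.
Round up to the next whole participant.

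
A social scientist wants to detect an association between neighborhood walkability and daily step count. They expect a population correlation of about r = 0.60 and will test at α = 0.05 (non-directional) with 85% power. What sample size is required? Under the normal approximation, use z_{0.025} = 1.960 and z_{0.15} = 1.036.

n = 22

Fisher's z: C = ½·ln((1+r)/(1−r)) = ½·ln(4.0000) = 0.6931.
n = ((z_{α/2} + z_β)/C)² + 3.
(1.960 + 1.036) / 0.6931 = 2.996 / 0.6931 = 4.323.
n = 4.323² + 3 = 18.68 + 3 = 21.7.
Round up.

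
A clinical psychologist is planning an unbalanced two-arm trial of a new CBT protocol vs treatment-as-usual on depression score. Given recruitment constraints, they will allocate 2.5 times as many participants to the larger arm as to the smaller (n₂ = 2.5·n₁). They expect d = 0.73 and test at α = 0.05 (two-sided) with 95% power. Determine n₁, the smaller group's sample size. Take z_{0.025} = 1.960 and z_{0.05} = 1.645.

n₁ = 35

With allocation ratio k = n₂/n₁ = 2.5, Var(x̄₁−x̄₂) = σ²(1/n₁ + 1/(k·n₁)) = σ²·(k+1)/(k·n₁).
So n₁ = (1 + 1/k)·((z_{α/2} + z_β)/d)² = 1.400 × (3.605/0.73)².
n₁ = 1.400 × 24.39 = 34.1.
Round up: n₁ = 35, giving n₂ = ⌈2.5 × 35⌉ = ⌈87.5⌉ = 88.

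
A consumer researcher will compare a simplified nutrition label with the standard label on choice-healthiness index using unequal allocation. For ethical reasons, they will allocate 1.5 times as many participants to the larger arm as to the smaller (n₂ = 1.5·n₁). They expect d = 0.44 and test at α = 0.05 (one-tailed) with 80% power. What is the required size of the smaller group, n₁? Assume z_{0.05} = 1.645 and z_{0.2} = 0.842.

With allocation ratio k = n₂/n₁ = 1.5, Var(x̄₁−x̄₂) = σ²(1/n₁ + 1/(k·n₁)) = σ²·(k+1)/(k·n₁).
So n₁ = (1 + 1/k)·((z_{α} + z_β)/d)² = 1.667 × (2.487/0.44)².
n₁ = 1.667 × 31.95 = 53.2.
Round up: n₁ = 54, giving n₂ = 1.5 × 54 = 81.

n₁ = 54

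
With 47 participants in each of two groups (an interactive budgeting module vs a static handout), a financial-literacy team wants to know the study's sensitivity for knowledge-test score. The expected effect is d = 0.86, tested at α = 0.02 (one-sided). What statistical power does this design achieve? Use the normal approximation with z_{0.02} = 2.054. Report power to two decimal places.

For two equal groups, power = Φ(d·√(n/2) − z_{α}).
d·√(n/2) = 0.86 × √(47/2) = 0.86 × 4.848 = 4.169.
z_β = 4.169 − 2.054 = 2.115.
Power = Φ(2.115) = 0.983.

power ≈ 0.98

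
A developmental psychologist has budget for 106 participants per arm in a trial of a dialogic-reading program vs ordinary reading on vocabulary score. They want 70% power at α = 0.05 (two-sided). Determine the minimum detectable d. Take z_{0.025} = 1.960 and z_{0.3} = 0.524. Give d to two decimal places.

d_min ≈ 0.34

For two independent groups of n = 106 each: d_min = (z_{α/2} + z_β)·√(2/n).
z-sum = 1.960 + 0.524 = 2.484.
d_min = 2.484 × √(2/106) = 2.484 × 0.1374 = 0.341.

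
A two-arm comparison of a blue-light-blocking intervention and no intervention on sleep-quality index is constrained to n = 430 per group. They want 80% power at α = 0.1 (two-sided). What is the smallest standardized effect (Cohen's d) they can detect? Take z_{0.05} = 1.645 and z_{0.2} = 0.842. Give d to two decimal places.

d_min ≈ 0.17

For two independent groups of n = 430 each: d_min = (z_{α/2} + z_β)·√(2/n).
z-sum = 1.645 + 0.842 = 2.487.
d_min = 2.487 × √(2/430) = 2.487 × 0.0682 = 0.170.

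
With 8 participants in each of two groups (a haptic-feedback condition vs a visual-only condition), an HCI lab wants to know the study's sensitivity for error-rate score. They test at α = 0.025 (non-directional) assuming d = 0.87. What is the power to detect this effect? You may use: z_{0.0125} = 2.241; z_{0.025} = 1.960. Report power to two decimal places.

For two equal groups, power = Φ(d·√(n/2) − z_{α/2}).
d·√(n/2) = 0.87 × √(8/2) = 0.87 × 2.000 = 1.740.
z_β = 1.740 − 2.241 = -0.501.
Power = Φ(-0.501) = 0.308.

power ≈ 0.31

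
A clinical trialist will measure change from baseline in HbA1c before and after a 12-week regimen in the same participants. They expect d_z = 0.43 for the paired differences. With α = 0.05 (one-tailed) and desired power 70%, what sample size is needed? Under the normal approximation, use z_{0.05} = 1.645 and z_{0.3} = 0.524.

n = 26 pairs

For a paired (one-sample on differences) test: n = ((z_{α} + z_β) / d)².
z_{α} + z_β = 1.645 + 0.524 = 2.169.
n = (2.169 / 0.43)² = 5.044² = 25.44.
Round up.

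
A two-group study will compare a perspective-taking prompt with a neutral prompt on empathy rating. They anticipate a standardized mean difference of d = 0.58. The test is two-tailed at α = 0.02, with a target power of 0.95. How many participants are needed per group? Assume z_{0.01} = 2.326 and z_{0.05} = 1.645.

For two independent groups with equal n: n = 2·((z_{α/2} + z_β) / d)².
z_{α/2} + z_β = 2.326 + 1.645 = 3.971.
n = 2 × (3.971 / 0.58)² = 2 × 6.847² = 2 × 46.88 = 93.8.
Round up to the next whole participant.

n = 94 per group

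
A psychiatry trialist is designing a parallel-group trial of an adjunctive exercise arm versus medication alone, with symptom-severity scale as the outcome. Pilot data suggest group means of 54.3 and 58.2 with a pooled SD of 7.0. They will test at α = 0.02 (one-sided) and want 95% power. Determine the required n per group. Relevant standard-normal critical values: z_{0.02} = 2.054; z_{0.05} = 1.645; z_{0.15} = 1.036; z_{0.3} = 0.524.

n = 89 per group

Cohen's d = |M₁ − M₂| / SD_pooled = |54.3 − 58.2| / 7.0 = 3.9 / 7.0 = 0.557.
For two independent groups with equal n: n = 2·((z_{α} + z_β) / d)².
z_{α} + z_β = 2.054 + 1.645 = 3.699.
n = 2 × (3.699 / 0.557)² = 2 × 6.641² = 2 × 44.10 = 88.2.
Round up to the next whole participant.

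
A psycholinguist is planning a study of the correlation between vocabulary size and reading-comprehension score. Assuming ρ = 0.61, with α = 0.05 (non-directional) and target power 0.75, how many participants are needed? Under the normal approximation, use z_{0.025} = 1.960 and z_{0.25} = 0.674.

n = 17

Fisher's z: C = ½·ln((1+r)/(1−r)) = ½·ln(4.1282) = 0.7089.
n = ((z_{α/2} + z_β)/C)² + 3.
(1.960 + 0.674) / 0.7089 = 2.634 / 0.7089 = 3.716.
n = 3.716² + 3 = 13.81 + 3 = 16.8.
Round up.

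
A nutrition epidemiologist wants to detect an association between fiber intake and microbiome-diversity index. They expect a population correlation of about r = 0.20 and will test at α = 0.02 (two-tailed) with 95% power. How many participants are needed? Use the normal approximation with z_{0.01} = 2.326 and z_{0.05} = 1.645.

n = 387

Fisher's z: C = ½·ln((1+r)/(1−r)) = ½·ln(1.5000) = 0.2027.
n = ((z_{α/2} + z_β)/C)² + 3.
(2.326 + 1.645) / 0.2027 = 3.971 / 0.2027 = 19.591.
n = 19.591² + 3 = 383.79 + 3 = 386.8.
Round up.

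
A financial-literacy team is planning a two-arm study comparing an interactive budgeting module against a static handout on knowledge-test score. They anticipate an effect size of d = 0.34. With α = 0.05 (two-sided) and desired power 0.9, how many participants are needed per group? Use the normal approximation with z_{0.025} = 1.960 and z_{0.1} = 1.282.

n = 182 per group

For two independent groups with equal n: n = 2·((z_{α/2} + z_β) / d)².
z_{α/2} + z_β = 1.960 + 1.282 = 3.242.
n = 2 × (3.242 / 0.34)² = 2 × 9.535² = 2 × 90.92 = 181.8.
Round up to the next whole participant.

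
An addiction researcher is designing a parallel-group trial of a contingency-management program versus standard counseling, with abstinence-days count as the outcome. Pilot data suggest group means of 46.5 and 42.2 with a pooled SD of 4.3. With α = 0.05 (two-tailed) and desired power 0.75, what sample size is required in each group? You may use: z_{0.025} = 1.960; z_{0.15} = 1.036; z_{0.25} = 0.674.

Cohen's d = |M₁ − M₂| / SD_pooled = |46.5 − 42.2| / 4.3 = 4.3 / 4.3 = 1.000.
For two independent groups with equal n: n = 2·((z_{α/2} + z_β) / d)².
z_{α/2} + z_β = 1.960 + 0.674 = 2.634.
n = 2 × (2.634 / 1.000)² = 2 × 2.634² = 2 × 6.94 = 13.9.
Round up to the next whole participant.

n = 14 per group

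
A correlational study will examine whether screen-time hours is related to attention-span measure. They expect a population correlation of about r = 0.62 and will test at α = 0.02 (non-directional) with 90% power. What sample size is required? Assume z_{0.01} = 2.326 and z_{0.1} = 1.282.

n = 28

Fisher's z: C = ½·ln((1+r)/(1−r)) = ½·ln(4.2632) = 0.7250.
n = ((z_{α/2} + z_β)/C)² + 3.
(2.326 + 1.282) / 0.7250 = 3.608 / 0.7250 = 4.977.
n = 4.977² + 3 = 24.77 + 3 = 27.8.
Round up.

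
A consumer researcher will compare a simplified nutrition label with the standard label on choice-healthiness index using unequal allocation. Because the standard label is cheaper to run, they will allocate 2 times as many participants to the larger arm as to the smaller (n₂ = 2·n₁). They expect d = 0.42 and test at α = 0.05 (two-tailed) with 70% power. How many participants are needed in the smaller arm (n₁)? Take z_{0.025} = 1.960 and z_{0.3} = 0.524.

n₁ = 53

With allocation ratio k = n₂/n₁ = 2, Var(x̄₁−x̄₂) = σ²(1/n₁ + 1/(k·n₁)) = σ²·(k+1)/(k·n₁).
So n₁ = (1 + 1/k)·((z_{α/2} + z_β)/d)² = 1.500 × (2.484/0.42)².
n₁ = 1.500 × 34.98 = 52.5.
Round up: n₁ = 53, giving n₂ = 2 × 53 = 106.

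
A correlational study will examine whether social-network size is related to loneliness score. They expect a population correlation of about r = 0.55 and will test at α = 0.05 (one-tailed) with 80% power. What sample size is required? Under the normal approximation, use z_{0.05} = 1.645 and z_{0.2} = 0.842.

Fisher's z: C = ½·ln((1+r)/(1−r)) = ½·ln(3.4444) = 0.6184.
n = ((z_{α} + z_β)/C)² + 3.
(1.645 + 0.842) / 0.6184 = 2.487 / 0.6184 = 4.022.
n = 4.022² + 3 = 16.17 + 3 = 19.2.
Round up.

n = 20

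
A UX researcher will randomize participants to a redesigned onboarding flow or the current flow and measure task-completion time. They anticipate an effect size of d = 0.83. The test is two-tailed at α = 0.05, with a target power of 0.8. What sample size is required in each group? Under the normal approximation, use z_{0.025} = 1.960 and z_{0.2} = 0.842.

For two independent groups with equal n: n = 2·((z_{α/2} + z_β) / d)².
z_{α/2} + z_β = 1.960 + 0.842 = 2.802.
n = 2 × (2.802 / 0.83)² = 2 × 3.376² = 2 × 11.40 = 22.8.
Round up to the next whole participant.

n = 23 per group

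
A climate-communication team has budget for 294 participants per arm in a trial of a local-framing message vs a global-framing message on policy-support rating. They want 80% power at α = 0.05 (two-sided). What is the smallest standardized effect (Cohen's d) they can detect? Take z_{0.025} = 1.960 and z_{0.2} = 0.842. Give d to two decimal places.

For two independent groups of n = 294 each: d_min = (z_{α/2} + z_β)·√(2/n).
z-sum = 1.960 + 0.842 = 2.802.
d_min = 2.802 × √(2/294) = 2.802 × 0.0825 = 0.231.

d_min ≈ 0.23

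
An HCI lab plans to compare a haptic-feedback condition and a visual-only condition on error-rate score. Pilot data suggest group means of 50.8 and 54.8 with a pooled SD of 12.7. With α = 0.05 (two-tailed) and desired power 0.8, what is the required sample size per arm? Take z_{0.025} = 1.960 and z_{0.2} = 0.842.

n = 159 per group

Cohen's d = |M₁ − M₂| / SD_pooled = |50.8 − 54.8| / 12.7 = 4.0 / 12.7 = 0.315.
For two independent groups with equal n: n = 2·((z_{α/2} + z_β) / d)².
z_{α/2} + z_β = 1.960 + 0.842 = 2.802.
n = 2 × (2.802 / 0.315)² = 2 × 8.895² = 2 × 79.13 = 158.3.
Round up to the next whole participant.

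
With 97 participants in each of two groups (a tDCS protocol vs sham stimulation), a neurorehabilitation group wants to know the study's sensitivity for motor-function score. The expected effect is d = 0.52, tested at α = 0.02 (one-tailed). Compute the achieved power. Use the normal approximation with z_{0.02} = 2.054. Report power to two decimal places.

power ≈ 0.94

For two equal groups, power = Φ(d·√(n/2) − z_{α}).
d·√(n/2) = 0.52 × √(97/2) = 0.52 × 6.964 = 3.621.
z_β = 3.621 − 2.054 = 1.567.
Power = Φ(1.567) = 0.941.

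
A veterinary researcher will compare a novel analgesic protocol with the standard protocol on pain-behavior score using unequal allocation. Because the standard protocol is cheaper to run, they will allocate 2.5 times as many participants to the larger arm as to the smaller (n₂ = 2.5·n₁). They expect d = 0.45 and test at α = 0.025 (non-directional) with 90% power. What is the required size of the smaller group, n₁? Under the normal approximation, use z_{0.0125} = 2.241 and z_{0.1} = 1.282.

With allocation ratio k = n₂/n₁ = 2.5, Var(x̄₁−x̄₂) = σ²(1/n₁ + 1/(k·n₁)) = σ²·(k+1)/(k·n₁).
So n₁ = (1 + 1/k)·((z_{α/2} + z_β)/d)² = 1.400 × (3.523/0.45)².
n₁ = 1.400 × 61.29 = 85.8.
Round up: n₁ = 86, giving n₂ = 2.5 × 86 = 215.

n₁ = 86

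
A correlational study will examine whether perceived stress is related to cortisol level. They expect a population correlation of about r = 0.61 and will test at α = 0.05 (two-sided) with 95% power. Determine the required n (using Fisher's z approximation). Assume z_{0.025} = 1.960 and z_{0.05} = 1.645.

n = 29

Fisher's z: C = ½·ln((1+r)/(1−r)) = ½·ln(4.1282) = 0.7089.
n = ((z_{α/2} + z_β)/C)² + 3.
(1.960 + 1.645) / 0.7089 = 3.605 / 0.7089 = 5.085.
n = 5.085² + 3 = 25.86 + 3 = 28.9.
Round up.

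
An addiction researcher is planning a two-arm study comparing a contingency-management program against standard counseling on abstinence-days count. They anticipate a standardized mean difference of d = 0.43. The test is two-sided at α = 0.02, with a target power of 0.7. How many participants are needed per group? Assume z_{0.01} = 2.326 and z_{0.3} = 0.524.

n = 88 per group

For two independent groups with equal n: n = 2·((z_{α/2} + z_β) / d)².
z_{α/2} + z_β = 2.326 + 0.524 = 2.850.
n = 2 × (2.850 / 0.43)² = 2 × 6.628² = 2 × 43.93 = 87.9.
Round up to the next whole participant.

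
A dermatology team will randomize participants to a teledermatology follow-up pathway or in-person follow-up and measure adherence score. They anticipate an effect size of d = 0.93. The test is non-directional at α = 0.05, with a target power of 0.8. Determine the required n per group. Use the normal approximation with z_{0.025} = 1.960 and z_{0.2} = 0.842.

n = 19 per group

For two independent groups with equal n: n = 2·((z_{α/2} + z_β) / d)².
z_{α/2} + z_β = 1.960 + 0.842 = 2.802.
n = 2 × (2.802 / 0.93)² = 2 × 3.013² = 2 × 9.08 = 18.2.
Round up to the next whole participant.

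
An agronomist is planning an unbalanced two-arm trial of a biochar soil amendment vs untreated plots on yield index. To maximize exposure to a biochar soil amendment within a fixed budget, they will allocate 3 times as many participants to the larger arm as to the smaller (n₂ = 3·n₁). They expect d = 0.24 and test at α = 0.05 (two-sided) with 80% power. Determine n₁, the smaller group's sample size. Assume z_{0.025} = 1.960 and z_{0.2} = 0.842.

n₁ = 182

With allocation ratio k = n₂/n₁ = 3, Var(x̄₁−x̄₂) = σ²(1/n₁ + 1/(k·n₁)) = σ²·(k+1)/(k·n₁).
So n₁ = (1 + 1/k)·((z_{α/2} + z_β)/d)² = 1.333 × (2.802/0.24)².
n₁ = 1.333 × 136.31 = 181.7.
Round up: n₁ = 182, giving n₂ = 3 × 182 = 546.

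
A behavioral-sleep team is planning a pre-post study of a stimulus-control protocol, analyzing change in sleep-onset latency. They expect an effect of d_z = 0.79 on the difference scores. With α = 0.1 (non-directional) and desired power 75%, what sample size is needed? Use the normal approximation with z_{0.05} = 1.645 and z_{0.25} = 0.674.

For a paired (one-sample on differences) test: n = ((z_{α/2} + z_β) / d)².
z_{α/2} + z_β = 1.645 + 0.674 = 2.319.
n = (2.319 / 0.79)² = 2.935² = 8.62.
Round up.

n = 9 pairs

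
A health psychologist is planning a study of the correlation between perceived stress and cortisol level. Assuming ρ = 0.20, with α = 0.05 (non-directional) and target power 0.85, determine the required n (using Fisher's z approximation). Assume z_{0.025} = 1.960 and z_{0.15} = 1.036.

Fisher's z: C = ½·ln((1+r)/(1−r)) = ½·ln(1.5000) = 0.2027.
n = ((z_{α/2} + z_β)/C)² + 3.
(1.960 + 1.036) / 0.2027 = 2.996 / 0.2027 = 14.780.
n = 14.780² + 3 = 218.46 + 3 = 221.5.
Round up.

n = 222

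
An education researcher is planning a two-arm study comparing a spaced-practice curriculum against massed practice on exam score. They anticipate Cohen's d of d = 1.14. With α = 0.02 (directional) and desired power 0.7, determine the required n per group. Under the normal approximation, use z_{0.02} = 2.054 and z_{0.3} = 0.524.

For two independent groups with equal n: n = 2·((z_{α} + z_β) / d)².
z_{α} + z_β = 2.054 + 0.524 = 2.578.
n = 2 × (2.578 / 1.14)² = 2 × 2.261² = 2 × 5.11 = 10.2.
Round up to the next whole participant.

n = 11 per group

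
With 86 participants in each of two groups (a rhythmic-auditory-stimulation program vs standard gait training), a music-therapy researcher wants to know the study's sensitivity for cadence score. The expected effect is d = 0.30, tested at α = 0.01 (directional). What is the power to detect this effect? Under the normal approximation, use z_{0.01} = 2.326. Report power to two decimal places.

power ≈ 0.36

For two equal groups, power = Φ(d·√(n/2) − z_{α}).
d·√(n/2) = 0.30 × √(86/2) = 0.30 × 6.557 = 1.967.
z_β = 1.967 − 2.326 = -0.359.
Power = Φ(-0.359) = 0.360.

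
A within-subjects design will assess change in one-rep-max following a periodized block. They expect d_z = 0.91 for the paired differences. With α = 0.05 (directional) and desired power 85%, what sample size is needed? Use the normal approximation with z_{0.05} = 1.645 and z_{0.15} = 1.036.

n = 9 pairs

For a paired (one-sample on differences) test: n = ((z_{α} + z_β) / d)².
z_{α} + z_β = 1.645 + 1.036 = 2.681.
n = (2.681 / 0.91)² = 2.946² = 8.68.
Round up.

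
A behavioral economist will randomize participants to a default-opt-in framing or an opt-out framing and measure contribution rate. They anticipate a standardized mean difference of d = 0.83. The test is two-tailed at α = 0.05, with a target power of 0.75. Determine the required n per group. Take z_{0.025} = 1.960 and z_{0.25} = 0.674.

For two independent groups with equal n: n = 2·((z_{α/2} + z_β) / d)².
z_{α/2} + z_β = 1.960 + 0.674 = 2.634.
n = 2 × (2.634 / 0.83)² = 2 × 3.173² = 2 × 10.07 = 20.1.
Round up to the next whole participant.

n = 21 per group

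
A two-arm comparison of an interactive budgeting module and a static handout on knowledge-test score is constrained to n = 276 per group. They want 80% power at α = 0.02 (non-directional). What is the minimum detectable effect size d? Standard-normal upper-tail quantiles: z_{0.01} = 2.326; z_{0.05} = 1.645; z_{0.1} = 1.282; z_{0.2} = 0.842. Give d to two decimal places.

For two independent groups of n = 276 each: d_min = (z_{α/2} + z_β)·√(2/n).
z-sum = 2.326 + 0.842 = 3.168.
d_min = 3.168 × √(2/276) = 3.168 × 0.0851 = 0.270.

d_min ≈ 0.27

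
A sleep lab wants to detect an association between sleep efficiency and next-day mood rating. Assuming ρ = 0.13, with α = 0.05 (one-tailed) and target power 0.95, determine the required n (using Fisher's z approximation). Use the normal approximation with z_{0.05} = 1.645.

Fisher's z: C = ½·ln((1+r)/(1−r)) = ½·ln(1.2989) = 0.1307.
n = ((z_{α} + z_β)/C)² + 3.
(1.645 + 1.645) / 0.1307 = 3.290 / 0.1307 = 25.172.
n = 25.172² + 3 = 633.64 + 3 = 636.6.
Round up.

n = 637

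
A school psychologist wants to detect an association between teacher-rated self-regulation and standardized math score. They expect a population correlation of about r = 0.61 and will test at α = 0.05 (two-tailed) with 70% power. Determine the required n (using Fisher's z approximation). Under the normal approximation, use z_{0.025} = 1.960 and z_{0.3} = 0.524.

Fisher's z: C = ½·ln((1+r)/(1−r)) = ½·ln(4.1282) = 0.7089.
n = ((z_{α/2} + z_β)/C)² + 3.
(1.960 + 0.524) / 0.7089 = 2.484 / 0.7089 = 3.504.
n = 3.504² + 3 = 12.28 + 3 = 15.3.
Round up.

n = 16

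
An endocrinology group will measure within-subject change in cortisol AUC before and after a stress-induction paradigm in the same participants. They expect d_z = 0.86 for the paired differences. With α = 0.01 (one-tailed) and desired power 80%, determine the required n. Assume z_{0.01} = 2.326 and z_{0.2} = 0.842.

n = 14 pairs

For a paired (one-sample on differences) test: n = ((z_{α} + z_β) / d)².
z_{α} + z_β = 2.326 + 0.842 = 3.168.
n = (3.168 / 0.86)² = 3.684² = 13.57.
Round up.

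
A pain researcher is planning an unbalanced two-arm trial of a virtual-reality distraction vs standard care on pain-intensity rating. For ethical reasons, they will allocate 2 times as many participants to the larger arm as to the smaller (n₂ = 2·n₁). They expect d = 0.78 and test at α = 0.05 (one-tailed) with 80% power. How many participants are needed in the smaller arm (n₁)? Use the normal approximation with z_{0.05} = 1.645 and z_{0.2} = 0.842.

With allocation ratio k = n₂/n₁ = 2, Var(x̄₁−x̄₂) = σ²(1/n₁ + 1/(k·n₁)) = σ²·(k+1)/(k·n₁).
So n₁ = (1 + 1/k)·((z_{α} + z_β)/d)² = 1.500 × (2.487/0.78)².
n₁ = 1.500 × 10.17 = 15.2.
Round up: n₁ = 16, giving n₂ = 2 × 16 = 32.

n₁ = 16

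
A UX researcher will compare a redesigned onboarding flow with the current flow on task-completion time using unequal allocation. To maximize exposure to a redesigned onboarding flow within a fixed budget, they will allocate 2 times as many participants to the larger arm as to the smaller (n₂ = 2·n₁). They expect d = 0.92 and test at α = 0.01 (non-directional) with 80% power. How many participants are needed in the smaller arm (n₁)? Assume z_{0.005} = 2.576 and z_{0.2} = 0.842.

n₁ = 21

With allocation ratio k = n₂/n₁ = 2, Var(x̄₁−x̄₂) = σ²(1/n₁ + 1/(k·n₁)) = σ²·(k+1)/(k·n₁).
So n₁ = (1 + 1/k)·((z_{α/2} + z_β)/d)² = 1.500 × (3.418/0.92)².
n₁ = 1.500 × 13.80 = 20.7.
Round up: n₁ = 21, giving n₂ = 2 × 21 = 42.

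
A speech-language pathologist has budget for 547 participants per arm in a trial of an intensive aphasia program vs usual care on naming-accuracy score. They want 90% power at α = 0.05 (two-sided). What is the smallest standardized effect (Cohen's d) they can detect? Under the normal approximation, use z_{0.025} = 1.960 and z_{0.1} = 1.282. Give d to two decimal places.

For two independent groups of n = 547 each: d_min = (z_{α/2} + z_β)·√(2/n).
z-sum = 1.960 + 1.282 = 3.242.
d_min = 3.242 × √(2/547) = 3.242 × 0.0605 = 0.196.

d_min ≈ 0.20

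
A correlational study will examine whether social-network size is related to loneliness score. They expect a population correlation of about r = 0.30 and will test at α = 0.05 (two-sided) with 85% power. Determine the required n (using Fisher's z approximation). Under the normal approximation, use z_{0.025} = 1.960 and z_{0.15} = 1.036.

n = 97

Fisher's z: C = ½·ln((1+r)/(1−r)) = ½·ln(1.8571) = 0.3095.
n = ((z_{α/2} + z_β)/C)² + 3.
(1.960 + 1.036) / 0.3095 = 2.996 / 0.3095 = 9.680.
n = 9.680² + 3 = 93.70 + 3 = 96.7.
Round up.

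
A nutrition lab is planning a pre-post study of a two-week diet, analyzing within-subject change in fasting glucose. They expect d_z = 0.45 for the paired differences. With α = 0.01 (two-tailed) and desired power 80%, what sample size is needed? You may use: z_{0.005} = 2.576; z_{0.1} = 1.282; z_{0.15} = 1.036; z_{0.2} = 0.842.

n = 58 pairs

For a paired (one-sample on differences) test: n = ((z_{α/2} + z_β) / d)².
z_{α/2} + z_β = 2.576 + 0.842 = 3.418.
n = (3.418 / 0.45)² = 7.596² = 57.69.
Round up.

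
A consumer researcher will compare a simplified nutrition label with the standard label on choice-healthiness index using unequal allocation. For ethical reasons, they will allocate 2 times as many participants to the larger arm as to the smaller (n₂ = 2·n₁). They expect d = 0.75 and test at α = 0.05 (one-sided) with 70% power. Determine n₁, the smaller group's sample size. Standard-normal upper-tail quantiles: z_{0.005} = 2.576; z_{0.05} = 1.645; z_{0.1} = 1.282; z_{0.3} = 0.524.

n₁ = 13

With allocation ratio k = n₂/n₁ = 2, Var(x̄₁−x̄₂) = σ²(1/n₁ + 1/(k·n₁)) = σ²·(k+1)/(k·n₁).
So n₁ = (1 + 1/k)·((z_{α} + z_β)/d)² = 1.500 × (2.169/0.75)².
n₁ = 1.500 × 8.36 = 12.5.
Round up: n₁ = 13, giving n₂ = 2 × 13 = 26.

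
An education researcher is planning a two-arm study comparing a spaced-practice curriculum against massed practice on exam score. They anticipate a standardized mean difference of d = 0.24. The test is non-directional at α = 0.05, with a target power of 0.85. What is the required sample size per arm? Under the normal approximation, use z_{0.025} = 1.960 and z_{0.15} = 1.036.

n = 312 per group

For two independent groups with equal n: n = 2·((z_{α/2} + z_β) / d)².
z_{α/2} + z_β = 1.960 + 1.036 = 2.996.
n = 2 × (2.996 / 0.24)² = 2 × 12.483² = 2 × 155.83 = 311.7.
Round up to the next whole participant.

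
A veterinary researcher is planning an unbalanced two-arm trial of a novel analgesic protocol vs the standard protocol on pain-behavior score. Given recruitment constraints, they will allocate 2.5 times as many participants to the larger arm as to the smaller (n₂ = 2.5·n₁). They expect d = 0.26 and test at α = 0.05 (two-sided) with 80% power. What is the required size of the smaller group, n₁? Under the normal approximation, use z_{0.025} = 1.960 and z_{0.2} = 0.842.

With allocation ratio k = n₂/n₁ = 2.5, Var(x̄₁−x̄₂) = σ²(1/n₁ + 1/(k·n₁)) = σ²·(k+1)/(k·n₁).
So n₁ = (1 + 1/k)·((z_{α/2} + z_β)/d)² = 1.400 × (2.802/0.26)².
n₁ = 1.400 × 116.14 = 162.6.
Round up: n₁ = 163, giving n₂ = ⌈2.5 × 163⌉ = ⌈407.5⌉ = 408.

n₁ = 163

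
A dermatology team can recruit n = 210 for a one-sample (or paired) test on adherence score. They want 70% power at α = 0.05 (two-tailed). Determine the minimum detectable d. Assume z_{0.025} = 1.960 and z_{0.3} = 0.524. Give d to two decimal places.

d_min ≈ 0.17

For a single sample (or paired design) of n = 210: d_min = (z_{α/2} + z_β)/√n.
z-sum = 1.960 + 0.524 = 2.484.
d_min = 2.484 / √210 = 2.484 / 14.491 = 0.171.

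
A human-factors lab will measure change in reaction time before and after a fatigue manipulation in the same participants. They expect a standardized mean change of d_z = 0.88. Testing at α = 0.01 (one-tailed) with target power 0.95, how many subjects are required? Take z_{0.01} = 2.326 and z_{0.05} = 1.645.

n = 21 pairs

For a paired (one-sample on differences) test: n = ((z_{α} + z_β) / d)².
z_{α} + z_β = 2.326 + 1.645 = 3.971.
n = (3.971 / 0.88)² = 4.513² = 20.36.
Round up.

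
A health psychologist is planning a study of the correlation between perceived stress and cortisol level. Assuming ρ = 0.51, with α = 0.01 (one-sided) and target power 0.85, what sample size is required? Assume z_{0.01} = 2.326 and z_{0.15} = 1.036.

Fisher's z: C = ½·ln((1+r)/(1−r)) = ½·ln(3.0816) = 0.5627.
n = ((z_{α} + z_β)/C)² + 3.
(2.326 + 1.036) / 0.5627 = 3.362 / 0.5627 = 5.975.
n = 5.975² + 3 = 35.70 + 3 = 38.7.
Round up.

n = 39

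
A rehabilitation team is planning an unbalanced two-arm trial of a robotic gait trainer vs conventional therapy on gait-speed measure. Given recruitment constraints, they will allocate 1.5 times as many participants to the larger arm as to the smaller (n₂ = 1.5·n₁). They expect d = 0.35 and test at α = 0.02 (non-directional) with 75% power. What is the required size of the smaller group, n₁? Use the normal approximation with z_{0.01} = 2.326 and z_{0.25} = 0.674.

With allocation ratio k = n₂/n₁ = 1.5, Var(x̄₁−x̄₂) = σ²(1/n₁ + 1/(k·n₁)) = σ²·(k+1)/(k·n₁).
So n₁ = (1 + 1/k)·((z_{α/2} + z_β)/d)² = 1.667 × (3.000/0.35)².
n₁ = 1.667 × 73.47 = 122.4.
Round up: n₁ = 123, giving n₂ = ⌈1.5 × 123⌉ = ⌈184.5⌉ = 185.

n₁ = 123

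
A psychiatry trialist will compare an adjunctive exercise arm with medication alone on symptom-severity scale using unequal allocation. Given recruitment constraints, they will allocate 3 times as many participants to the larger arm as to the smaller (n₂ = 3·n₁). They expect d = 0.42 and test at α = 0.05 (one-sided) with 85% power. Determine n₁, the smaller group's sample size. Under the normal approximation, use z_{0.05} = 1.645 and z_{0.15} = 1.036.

With allocation ratio k = n₂/n₁ = 3, Var(x̄₁−x̄₂) = σ²(1/n₁ + 1/(k·n₁)) = σ²·(k+1)/(k·n₁).
So n₁ = (1 + 1/k)·((z_{α} + z_β)/d)² = 1.333 × (2.681/0.42)².
n₁ = 1.333 × 40.75 = 54.3.
Round up: n₁ = 55, giving n₂ = 3 × 55 = 165.

n₁ = 55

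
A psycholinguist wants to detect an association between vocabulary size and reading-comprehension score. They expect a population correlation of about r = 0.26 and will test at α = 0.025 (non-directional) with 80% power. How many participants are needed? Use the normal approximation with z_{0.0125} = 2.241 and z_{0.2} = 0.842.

n = 138

Fisher's z: C = ½·ln((1+r)/(1−r)) = ½·ln(1.7027) = 0.2661.
n = ((z_{α/2} + z_β)/C)² + 3.
(2.241 + 0.842) / 0.2661 = 3.083 / 0.2661 = 11.586.
n = 11.586² + 3 = 134.23 + 3 = 137.2.
Round up.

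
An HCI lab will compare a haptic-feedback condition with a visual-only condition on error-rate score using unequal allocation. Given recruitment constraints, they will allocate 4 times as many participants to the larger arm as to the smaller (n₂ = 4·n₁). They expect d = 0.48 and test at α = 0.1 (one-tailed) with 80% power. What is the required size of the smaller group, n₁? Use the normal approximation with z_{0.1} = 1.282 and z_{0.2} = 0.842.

n₁ = 25

With allocation ratio k = n₂/n₁ = 4, Var(x̄₁−x̄₂) = σ²(1/n₁ + 1/(k·n₁)) = σ²·(k+1)/(k·n₁).
So n₁ = (1 + 1/k)·((z_{α} + z_β)/d)² = 1.250 × (2.124/0.48)².
n₁ = 1.250 × 19.58 = 24.5.
Round up: n₁ = 25, giving n₂ = 4 × 25 = 100.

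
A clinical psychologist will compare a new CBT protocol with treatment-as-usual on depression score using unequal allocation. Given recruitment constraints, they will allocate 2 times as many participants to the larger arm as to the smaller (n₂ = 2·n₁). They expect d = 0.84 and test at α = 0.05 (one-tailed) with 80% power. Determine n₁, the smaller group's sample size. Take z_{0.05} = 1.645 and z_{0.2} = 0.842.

n₁ = 14

With allocation ratio k = n₂/n₁ = 2, Var(x̄₁−x̄₂) = σ²(1/n₁ + 1/(k·n₁)) = σ²·(k+1)/(k·n₁).
So n₁ = (1 + 1/k)·((z_{α} + z_β)/d)² = 1.500 × (2.487/0.84)².
n₁ = 1.500 × 8.77 = 13.1.
Round up: n₁ = 14, giving n₂ = 2 × 14 = 28.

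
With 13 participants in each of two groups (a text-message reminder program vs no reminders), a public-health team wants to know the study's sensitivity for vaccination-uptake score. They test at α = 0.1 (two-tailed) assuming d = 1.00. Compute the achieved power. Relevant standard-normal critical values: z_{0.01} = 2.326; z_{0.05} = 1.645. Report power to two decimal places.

For two equal groups, power = Φ(d·√(n/2) − z_{α/2}).
d·√(n/2) = 1.00 × √(13/2) = 1.00 × 2.550 = 2.550.
z_β = 2.550 − 1.645 = 0.905.
Power = Φ(0.905) = 0.817.

power ≈ 0.82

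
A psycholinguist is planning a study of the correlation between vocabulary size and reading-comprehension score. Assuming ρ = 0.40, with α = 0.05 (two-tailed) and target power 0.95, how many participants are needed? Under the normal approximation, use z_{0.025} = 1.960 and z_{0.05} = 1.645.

n = 76

Fisher's z: C = ½·ln((1+r)/(1−r)) = ½·ln(2.3333) = 0.4236.
n = ((z_{α/2} + z_β)/C)² + 3.
(1.960 + 1.645) / 0.4236 = 3.605 / 0.4236 = 8.510.
n = 8.510² + 3 = 72.43 + 3 = 75.4.
Round up.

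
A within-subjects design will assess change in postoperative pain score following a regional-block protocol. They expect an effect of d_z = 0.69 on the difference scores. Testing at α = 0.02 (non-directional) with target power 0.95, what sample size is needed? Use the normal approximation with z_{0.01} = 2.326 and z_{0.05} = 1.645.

n = 34 pairs

For a paired (one-sample on differences) test: n = ((z_{α/2} + z_β) / d)².
z_{α/2} + z_β = 2.326 + 1.645 = 3.971.
n = (3.971 / 0.69)² = 5.755² = 33.12.
Round up.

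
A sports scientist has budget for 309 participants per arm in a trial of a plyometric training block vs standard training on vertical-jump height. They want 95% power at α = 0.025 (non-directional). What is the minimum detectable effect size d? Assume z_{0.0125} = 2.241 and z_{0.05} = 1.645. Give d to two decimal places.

For two independent groups of n = 309 each: d_min = (z_{α/2} + z_β)·√(2/n).
z-sum = 2.241 + 1.645 = 3.886.
d_min = 3.886 × √(2/309) = 3.886 × 0.0805 = 0.313.

d_min ≈ 0.31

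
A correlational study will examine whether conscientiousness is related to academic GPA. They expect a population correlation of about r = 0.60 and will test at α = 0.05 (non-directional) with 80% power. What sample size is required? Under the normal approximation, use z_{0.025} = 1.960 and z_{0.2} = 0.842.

Fisher's z: C = ½·ln((1+r)/(1−r)) = ½·ln(4.0000) = 0.6931.
n = ((z_{α/2} + z_β)/C)² + 3.
(1.960 + 0.842) / 0.6931 = 2.802 / 0.6931 = 4.043.
n = 4.043² + 3 = 16.34 + 3 = 19.3.
Round up.

n = 20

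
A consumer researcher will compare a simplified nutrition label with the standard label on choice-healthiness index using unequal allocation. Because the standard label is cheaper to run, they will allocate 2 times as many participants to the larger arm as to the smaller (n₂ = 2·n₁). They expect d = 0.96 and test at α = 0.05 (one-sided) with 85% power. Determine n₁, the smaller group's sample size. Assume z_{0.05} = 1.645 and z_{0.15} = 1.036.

With allocation ratio k = n₂/n₁ = 2, Var(x̄₁−x̄₂) = σ²(1/n₁ + 1/(k·n₁)) = σ²·(k+1)/(k·n₁).
So n₁ = (1 + 1/k)·((z_{α} + z_β)/d)² = 1.500 × (2.681/0.96)².
n₁ = 1.500 × 7.80 = 11.7.
Round up: n₁ = 12, giving n₂ = 2 × 12 = 24.

n₁ = 12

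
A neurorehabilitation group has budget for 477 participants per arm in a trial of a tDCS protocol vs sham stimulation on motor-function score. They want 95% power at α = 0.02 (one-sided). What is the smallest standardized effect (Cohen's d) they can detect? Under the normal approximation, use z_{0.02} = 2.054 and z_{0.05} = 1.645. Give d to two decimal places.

For two independent groups of n = 477 each: d_min = (z_{α} + z_β)·√(2/n).
z-sum = 2.054 + 1.645 = 3.699.
d_min = 3.699 × √(2/477) = 3.699 × 0.0648 = 0.240.

d_min ≈ 0.24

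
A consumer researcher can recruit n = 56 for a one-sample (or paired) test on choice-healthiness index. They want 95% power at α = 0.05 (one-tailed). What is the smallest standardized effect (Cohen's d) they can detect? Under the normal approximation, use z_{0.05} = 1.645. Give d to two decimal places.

For a single sample (or paired design) of n = 56: d_min = (z_{α} + z_β)/√n.
z-sum = 1.645 + 1.645 = 3.290.
d_min = 3.290 / √56 = 3.290 / 7.483 = 0.440.

d_min ≈ 0.44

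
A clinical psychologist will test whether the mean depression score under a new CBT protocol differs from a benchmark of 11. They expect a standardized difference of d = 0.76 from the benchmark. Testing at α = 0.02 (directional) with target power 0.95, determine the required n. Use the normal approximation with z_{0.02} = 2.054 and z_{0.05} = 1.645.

For a one-sample test: n = ((z_{α} + z_β) / d)².
z_{α} + z_β = 2.054 + 1.645 = 3.699.
n = (3.699 / 0.76)² = 4.867² = 23.69.
Round up.

n = 24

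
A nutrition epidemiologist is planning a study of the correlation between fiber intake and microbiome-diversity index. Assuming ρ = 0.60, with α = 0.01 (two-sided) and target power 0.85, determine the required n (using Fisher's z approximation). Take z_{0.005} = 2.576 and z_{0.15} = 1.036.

n = 31

Fisher's z: C = ½·ln((1+r)/(1−r)) = ½·ln(4.0000) = 0.6931.
n = ((z_{α/2} + z_β)/C)² + 3.
(2.576 + 1.036) / 0.6931 = 3.612 / 0.6931 = 5.211.
n = 5.211² + 3 = 27.16 + 3 = 30.2.
Round up.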